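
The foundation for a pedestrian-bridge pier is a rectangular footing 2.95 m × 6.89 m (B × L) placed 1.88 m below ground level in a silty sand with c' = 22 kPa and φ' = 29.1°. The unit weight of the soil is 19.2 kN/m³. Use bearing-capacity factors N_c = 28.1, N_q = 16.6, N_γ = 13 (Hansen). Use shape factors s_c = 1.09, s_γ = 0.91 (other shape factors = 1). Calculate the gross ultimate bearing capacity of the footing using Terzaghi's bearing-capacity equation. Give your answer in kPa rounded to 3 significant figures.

q_ult ≈ 1610 kPa

q = γ·D_f = 19.2 × 1.88 = 36.096 kPa.
c·N_c·s_c = 22 × 28.1 × 1.09 = 673.84 kPa
q·N_q = 36.096 × 16.6 = 599.19 kPa
0.5·γ·B·N_γ·s_γ = 0.5 × 19.2 × 2.95 × 13 × 0.91 = 335.03 kPa
q_ult = 673.84 + 599.19 + 335.03 = 1608.1 kPa.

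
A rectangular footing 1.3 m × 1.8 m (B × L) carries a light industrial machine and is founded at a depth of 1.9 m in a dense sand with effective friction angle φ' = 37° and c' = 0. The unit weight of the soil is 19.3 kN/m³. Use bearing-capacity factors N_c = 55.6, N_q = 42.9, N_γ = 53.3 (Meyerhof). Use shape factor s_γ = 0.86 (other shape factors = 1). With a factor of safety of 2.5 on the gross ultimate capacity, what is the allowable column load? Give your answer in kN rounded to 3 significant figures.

q = γ·D_f = 19.3 × 1.9 = 36.67 kPa.
q·N_q = 36.67 × 42.9 = 1573.1 kPa
0.5·γ·B·N_γ·s_γ = 0.5 × 19.3 × 1.3 × 53.3 × 0.86 = 575.04 kPa
q_ult = 1573.1 + 575.04 = 2148.2 kPa.
Gross allowable pressure q_all = 2148.2 / 2.5 = 859.27 kPa.
Footing area = 2.34 m², so allowable column load = 859.27 × 2.34 = 2010.7 kN.

P_all ≈ 2010 kN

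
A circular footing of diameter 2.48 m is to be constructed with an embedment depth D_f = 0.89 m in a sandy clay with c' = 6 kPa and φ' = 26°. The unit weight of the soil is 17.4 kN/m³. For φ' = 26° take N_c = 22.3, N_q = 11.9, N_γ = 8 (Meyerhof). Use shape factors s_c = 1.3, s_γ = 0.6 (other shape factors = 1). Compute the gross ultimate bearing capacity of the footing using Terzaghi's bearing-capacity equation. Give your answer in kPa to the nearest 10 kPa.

q_ult ≈ 460 kPa

Overburden at base level: q = 17.4 × 0.89 = 15.486 kPa.
Cohesion term c·N_c·s_c = 6 × 22.3 × 1.3 = 173.94 kPa; surcharge term q·N_q = 15.486 × 11.9 = 184.28 kPa; self-weight term 0.5·γ·B·N_γ·s_γ = 0.5 × 17.4 × 2.48 × 8 × 0.6 = 103.56 kPa.
q_ult = 173.94 + 184.28 + 103.56 = 461.79 kPa.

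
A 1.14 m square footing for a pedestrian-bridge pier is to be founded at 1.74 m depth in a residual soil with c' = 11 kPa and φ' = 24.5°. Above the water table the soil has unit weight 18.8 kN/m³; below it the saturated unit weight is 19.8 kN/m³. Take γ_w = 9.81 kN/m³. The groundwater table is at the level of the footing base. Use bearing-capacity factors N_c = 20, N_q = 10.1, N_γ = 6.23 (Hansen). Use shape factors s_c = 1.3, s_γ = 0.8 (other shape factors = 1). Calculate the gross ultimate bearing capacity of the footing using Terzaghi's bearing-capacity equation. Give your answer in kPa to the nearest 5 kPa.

q = γ·D_f = 18.8 × 1.74 = 32.712 kPa.
For the ½γBN_γ term take γ' = 19.8 − 9.81 = 9.99 kN/m³ (soil below base is submerged).
c·N_c·s_c = 11 × 20 × 1.3 = 286 kPa
q·N_q = 32.712 × 10.1 = 330.39 kPa
0.5·γ·B·N_γ·s_γ = 0.5 × 9.99 × 1.14 × 6.23 × 0.8 = 28.38 kPa
q_ult = 286 + 330.39 + 28.38 = 644.77 kPa.

q_ult ≈ 645 kPa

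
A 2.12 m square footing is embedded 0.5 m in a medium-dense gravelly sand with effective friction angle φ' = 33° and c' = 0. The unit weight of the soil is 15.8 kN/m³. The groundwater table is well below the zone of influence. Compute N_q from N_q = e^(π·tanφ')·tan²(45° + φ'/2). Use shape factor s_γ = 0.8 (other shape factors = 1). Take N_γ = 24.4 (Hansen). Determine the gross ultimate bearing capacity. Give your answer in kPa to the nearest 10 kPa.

tan33° = 0.6494, so N_q = e^(π×0.6494)·tan²(61.5°) = 7.692 × 3.392 = 26.09.
q = γ·D_f = 15.8 × 0.5 = 7.9 kPa.
q·N_q = 7.9 × 26.092 = 206.13 kPa
0.5·γ·B·N_γ·s_γ = 0.5 × 15.8 × 2.12 × 24.4 × 0.8 = 326.92 kPa
q_ult = 206.13 + 326.92 = 533.05 kPa.

q_ult ≈ 530 kPa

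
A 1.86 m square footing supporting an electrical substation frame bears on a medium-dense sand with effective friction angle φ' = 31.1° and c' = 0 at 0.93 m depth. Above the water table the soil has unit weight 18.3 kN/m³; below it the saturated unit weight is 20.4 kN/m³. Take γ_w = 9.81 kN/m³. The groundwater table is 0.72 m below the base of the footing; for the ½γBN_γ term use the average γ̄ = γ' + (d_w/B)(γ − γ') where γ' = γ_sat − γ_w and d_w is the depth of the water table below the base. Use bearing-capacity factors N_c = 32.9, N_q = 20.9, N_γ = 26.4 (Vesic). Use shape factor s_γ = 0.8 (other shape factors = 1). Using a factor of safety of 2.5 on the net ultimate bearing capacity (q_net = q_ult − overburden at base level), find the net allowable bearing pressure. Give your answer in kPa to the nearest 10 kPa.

Overburden at base level: q = 18.3 × 0.93 = 17.019 kPa.
The water table is 0.72 m below the base (< B = 1.86 m), so the ½γBN_γ term uses γ̄ = γ' + (d_w/B)(γ − γ') = 10.59 + (0.72/1.86)(18.3 − 10.59) = 13.575 kN/m³.
Surcharge term q·N_q = 17.019 × 20.9 = 355.7 kPa; self-weight term 0.5·γ·B·N_γ·s_γ = 0.5 × 13.575 × 1.86 × 26.4 × 0.8 = 266.63 kPa.
q_ult = 355.7 + 266.63 = 622.32 kPa.
q_net = 622.32 − 17.019 = 605.3 kPa.
q_all(net) = 605.3 / 2.5 = 242.12 kPa.

q_all(net) ≈ 240 kPa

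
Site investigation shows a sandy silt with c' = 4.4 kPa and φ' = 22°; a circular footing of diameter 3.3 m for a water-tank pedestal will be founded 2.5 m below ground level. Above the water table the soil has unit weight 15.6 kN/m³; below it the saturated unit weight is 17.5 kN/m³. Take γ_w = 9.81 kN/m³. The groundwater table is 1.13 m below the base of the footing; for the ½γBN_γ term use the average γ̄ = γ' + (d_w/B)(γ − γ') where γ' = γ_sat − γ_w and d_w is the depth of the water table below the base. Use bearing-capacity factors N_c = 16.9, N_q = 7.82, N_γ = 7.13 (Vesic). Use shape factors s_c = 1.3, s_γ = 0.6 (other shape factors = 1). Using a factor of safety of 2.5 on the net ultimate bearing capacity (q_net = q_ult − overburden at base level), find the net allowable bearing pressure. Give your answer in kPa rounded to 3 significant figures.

Overburden at base level: q = 15.6 × 2.5 = 39 kPa.
The water table is 1.13 m below the base (< B = 3.3 m), so the ½γBN_γ term uses γ̄ = γ' + (d_w/B)(γ − γ') = 7.69 + (1.13/3.3)(15.6 − 7.69) = 10.399 kN/m³.
Cohesion term c·N_c·s_c = 4.4 × 16.9 × 1.3 = 96.668 kPa; surcharge term q·N_q = 39 × 7.82 = 304.98 kPa; self-weight term 0.5·γ·B·N_γ·s_γ = 0.5 × 10.399 × 3.3 × 7.13 × 0.6 = 73.4 kPa.
q_ult = 96.668 + 304.98 + 73.4 = 475.05 kPa.
q_net = 475.05 − 39 = 436.05 kPa.
q_all(net) = 436.05 / 2.5 = 174.42 kPa.

q_all(net) ≈ 174 kPa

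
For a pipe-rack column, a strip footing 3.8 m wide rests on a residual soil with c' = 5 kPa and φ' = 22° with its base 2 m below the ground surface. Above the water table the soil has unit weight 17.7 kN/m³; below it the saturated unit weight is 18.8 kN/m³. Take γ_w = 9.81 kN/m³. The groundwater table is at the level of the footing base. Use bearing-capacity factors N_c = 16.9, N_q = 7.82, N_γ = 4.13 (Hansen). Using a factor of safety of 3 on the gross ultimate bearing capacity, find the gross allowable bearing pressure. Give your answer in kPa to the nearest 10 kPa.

q_all ≈ 140 kPa

q = γ·D_f = 17.7 × 2 = 35.4 kPa.
For the ½γBN_γ term take γ' = 18.8 − 9.81 = 8.99 kN/m³ (soil below base is submerged).
c·N_c = 5 × 16.9 = 84.5 kPa
q·N_q = 35.4 × 7.82 = 276.83 kPa
0.5·γ·B·N_γ = 0.5 × 8.99 × 3.8 × 4.13 = 70.545 kPa
q_ult = 84.5 + 276.83 + 70.545 = 431.87 kPa.
q_all = 431.87 / 3 = 143.96 kPa.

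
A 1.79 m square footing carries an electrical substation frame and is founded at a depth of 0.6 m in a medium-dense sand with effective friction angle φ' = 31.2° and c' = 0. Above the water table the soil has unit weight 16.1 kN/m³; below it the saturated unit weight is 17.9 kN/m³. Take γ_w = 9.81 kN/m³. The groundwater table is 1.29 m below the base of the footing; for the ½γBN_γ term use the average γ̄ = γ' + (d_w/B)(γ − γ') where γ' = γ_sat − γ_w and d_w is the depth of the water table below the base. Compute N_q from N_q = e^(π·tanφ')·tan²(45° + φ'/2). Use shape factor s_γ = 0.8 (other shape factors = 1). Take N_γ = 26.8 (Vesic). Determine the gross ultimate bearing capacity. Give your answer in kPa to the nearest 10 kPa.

q_ult ≈ 470 kPa

tan31.2° = 0.6056, so N_q = e^(π×0.6056)·tan²(60.6°) = 6.703 × 3.15 = 21.11.
Overburden at base level: q = 16.1 × 0.6 = 9.66 kPa.
The water table is 1.29 m below the base (< B = 1.79 m), so the ½γBN_γ term uses γ̄ = γ' + (d_w/B)(γ − γ') = 8.09 + (1.29/1.79)(16.1 − 8.09) = 13.863 kN/m³.
Surcharge term q·N_q = 9.66 × 21.113 = 203.95 kPa; self-weight term 0.5·γ·B·N_γ·s_γ = 0.5 × 13.863 × 1.79 × 26.8 × 0.8 = 266.01 kPa.
q_ult = 203.95 + 266.01 = 469.96 kPa.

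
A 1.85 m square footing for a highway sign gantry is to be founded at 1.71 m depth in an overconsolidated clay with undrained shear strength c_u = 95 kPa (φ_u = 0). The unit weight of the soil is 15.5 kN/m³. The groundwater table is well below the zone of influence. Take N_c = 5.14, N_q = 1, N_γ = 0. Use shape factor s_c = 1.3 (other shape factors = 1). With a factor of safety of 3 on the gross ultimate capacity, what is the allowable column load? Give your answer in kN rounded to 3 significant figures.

Effective surcharge at the founding depth q = γ·D_f = 15.5 × 1.71 = 26.505 kPa.
q_ult = c·N_c·s_c + q·N_q
     = 95 × 5.14 × 1.3 + 26.505 × 1
     = 634.79 + 26.505 = 661.29 kPa.
Gross allowable pressure q_all = 661.29 / 3 = 220.43 kPa.
Footing area = 3.4225 m², so allowable column load = 220.43 × 3.4225 = 754.43 kN.

P_all ≈ 754 kN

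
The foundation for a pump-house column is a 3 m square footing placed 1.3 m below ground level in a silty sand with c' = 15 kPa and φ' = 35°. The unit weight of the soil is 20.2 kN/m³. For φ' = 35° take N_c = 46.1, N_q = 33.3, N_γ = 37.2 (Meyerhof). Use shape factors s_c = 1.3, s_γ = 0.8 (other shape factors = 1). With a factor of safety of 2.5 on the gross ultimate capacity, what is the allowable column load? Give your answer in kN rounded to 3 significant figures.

Effective surcharge at the founding depth q = γ·D_f = 20.2 × 1.3 = 26.26 kPa.
q_ult = c·N_c·s_c + q·N_q + 0.5·γ·B·N_γ·s_γ
     = 15 × 46.1 × 1.3 + 26.26 × 33.3 + 0.5 × 20.2 × 3 × 37.2 × 0.8
     = 898.95 + 874.46 + 901.73 = 2675.1 kPa.
Gross allowable pressure q_all = 2675.1 / 2.5 = 1070.1 kPa.
Footing area = 9 m², so allowable column load = 1070.1 × 9 = 9630.5 kN.

P_all ≈ 9630 kN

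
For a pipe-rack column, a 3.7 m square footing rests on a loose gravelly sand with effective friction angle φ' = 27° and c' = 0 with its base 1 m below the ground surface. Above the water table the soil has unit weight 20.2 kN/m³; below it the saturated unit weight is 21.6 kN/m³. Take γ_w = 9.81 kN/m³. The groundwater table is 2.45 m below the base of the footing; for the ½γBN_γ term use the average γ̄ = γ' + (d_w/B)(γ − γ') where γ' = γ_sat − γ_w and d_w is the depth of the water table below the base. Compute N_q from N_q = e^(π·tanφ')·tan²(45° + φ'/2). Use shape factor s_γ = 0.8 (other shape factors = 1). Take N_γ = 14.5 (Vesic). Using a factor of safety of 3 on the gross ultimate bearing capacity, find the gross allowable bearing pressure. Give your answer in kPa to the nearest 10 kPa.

N_q = e^(π·tan27°)·tan²(58.5°) = 13.2.
Overburden at base level: q = 20.2 × 1 = 20.2 kPa.
The water table is 2.45 m below the base (< B = 3.7 m), so the ½γBN_γ term uses γ̄ = γ' + (d_w/B)(γ − γ') = 11.79 + (2.45/3.7)(20.2 − 11.79) = 17.359 kN/m³.
Surcharge term q·N_q = 20.2 × 13.199 = 266.62 kPa; self-weight term 0.5·γ·B·N_γ·s_γ = 0.5 × 17.359 × 3.7 × 14.5 × 0.8 = 372.52 kPa.
q_ult = 266.62 + 372.52 = 639.14 kPa.
q_all = 639.14 / 3 = 213.05 kPa.

q_all ≈ 210 kPa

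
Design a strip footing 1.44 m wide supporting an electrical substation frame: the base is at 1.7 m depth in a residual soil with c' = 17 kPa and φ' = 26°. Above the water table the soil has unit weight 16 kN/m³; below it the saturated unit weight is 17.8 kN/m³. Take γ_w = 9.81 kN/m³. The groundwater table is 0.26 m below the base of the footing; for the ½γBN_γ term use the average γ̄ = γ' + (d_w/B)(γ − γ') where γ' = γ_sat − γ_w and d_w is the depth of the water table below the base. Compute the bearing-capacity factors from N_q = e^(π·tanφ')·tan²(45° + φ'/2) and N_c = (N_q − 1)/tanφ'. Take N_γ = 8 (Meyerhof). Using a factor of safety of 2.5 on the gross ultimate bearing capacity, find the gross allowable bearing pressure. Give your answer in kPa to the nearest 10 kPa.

q_all ≈ 300 kPa

N_q = e^(π·tan26°)·tan²(58°) = 11.85; N_c = (N_q − 1)/tanφ' = 22.25.
Overburden at base level: q = 16 × 1.7 = 27.2 kPa.
The water table is 0.26 m below the base (< B = 1.44 m), so the ½γBN_γ term uses γ̄ = γ' + (d_w/B)(γ − γ') = 7.99 + (0.26/1.44)(16 − 7.99) = 9.4363 kN/m³.
Cohesion term c·N_c = 17 × 22.254 = 378.33 kPa; surcharge term q·N_q = 27.2 × 11.854 = 322.43 kPa; self-weight term 0.5·γ·B·N_γ = 0.5 × 9.4363 × 1.44 × 8 = 54.353 kPa.
q_ult = 378.33 + 322.43 + 54.353 = 755.11 kPa.
q_all = 755.11 / 2.5 = 302.04 kPa.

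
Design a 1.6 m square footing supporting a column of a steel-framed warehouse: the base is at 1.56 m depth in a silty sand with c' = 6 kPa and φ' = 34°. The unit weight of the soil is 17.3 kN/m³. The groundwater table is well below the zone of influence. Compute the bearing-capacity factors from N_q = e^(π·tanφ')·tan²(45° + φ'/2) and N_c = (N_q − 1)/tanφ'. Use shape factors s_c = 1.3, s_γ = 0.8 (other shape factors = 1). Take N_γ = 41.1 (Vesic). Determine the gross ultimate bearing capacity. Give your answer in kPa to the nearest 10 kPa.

tan34° = 0.6745, so N_q = e^(π×0.6745)·tan²(62°) = 8.323 × 3.537 = 29.44.
N_c = (29.44 − 1)/tan34° = 42.16.
q = γ·D_f = 17.3 × 1.56 = 26.988 kPa.
c·N_c·s_c = 6 × 42.164 × 1.3 = 328.88 kPa
q·N_q = 26.988 × 29.44 = 794.52 kPa
0.5·γ·B·N_γ·s_γ = 0.5 × 17.3 × 1.6 × 41.1 × 0.8 = 455.06 kPa
q_ult = 328.88 + 794.52 + 455.06 = 1578.5 kPa.

q_ult ≈ 1580 kPa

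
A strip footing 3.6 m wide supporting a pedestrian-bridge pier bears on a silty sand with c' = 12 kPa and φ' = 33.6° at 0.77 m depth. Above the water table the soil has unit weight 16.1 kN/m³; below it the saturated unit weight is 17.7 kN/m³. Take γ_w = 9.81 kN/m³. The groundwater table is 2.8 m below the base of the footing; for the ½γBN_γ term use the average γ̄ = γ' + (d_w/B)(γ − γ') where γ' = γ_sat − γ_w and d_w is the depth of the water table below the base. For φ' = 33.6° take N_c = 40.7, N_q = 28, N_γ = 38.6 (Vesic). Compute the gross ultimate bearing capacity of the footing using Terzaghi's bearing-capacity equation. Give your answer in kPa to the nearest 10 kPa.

q_ult ≈ 1830 kPa

q = γ·D_f = 16.1 × 0.77 = 12.397 kPa.
γ' = 7.89 kN/m³; averaging over the depth B below the base, γ̄ = γ' + (d_w/B)(γ − γ') = 14.276 kN/m³.
c·N_c = 12 × 40.7 = 488.4 kPa
q·N_q = 12.397 × 28 = 347.12 kPa
0.5·γ·B·N_γ = 0.5 × 14.276 × 3.6 × 38.6 = 991.87 kPa
q_ult = 488.4 + 347.12 + 991.87 = 1827.4 kPa.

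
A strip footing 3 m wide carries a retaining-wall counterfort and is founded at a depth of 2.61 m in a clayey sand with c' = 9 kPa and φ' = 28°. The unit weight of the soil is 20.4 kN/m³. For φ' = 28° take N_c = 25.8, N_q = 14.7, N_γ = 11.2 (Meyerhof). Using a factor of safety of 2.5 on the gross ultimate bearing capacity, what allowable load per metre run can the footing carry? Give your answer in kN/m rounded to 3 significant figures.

Overburden at base level: q = 20.4 × 2.61 = 53.244 kPa.
Cohesion term c·N_c = 9 × 25.8 = 232.2 kPa; surcharge term q·N_q = 53.244 × 14.7 = 782.69 kPa; self-weight term 0.5·γ·B·N_γ = 0.5 × 20.4 × 3 × 11.2 = 342.72 kPa.
q_ult = 232.2 + 782.69 + 342.72 = 1357.6 kPa.
Gross allowable pressure q_all = 1357.6 / 2.5 = 543.04 kPa.
Allowable wall load = q_all × B = 543.04 × 3 = 1629.1 kN per metre run.

≈ 1630 kN/m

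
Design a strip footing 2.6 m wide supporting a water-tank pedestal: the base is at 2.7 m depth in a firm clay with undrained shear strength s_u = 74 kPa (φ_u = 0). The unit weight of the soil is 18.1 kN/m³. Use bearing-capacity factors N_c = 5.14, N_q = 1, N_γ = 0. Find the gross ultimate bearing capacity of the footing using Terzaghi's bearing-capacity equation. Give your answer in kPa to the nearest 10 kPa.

Effective surcharge at the founding depth q = γ·D_f = 18.1 × 2.7 = 48.87 kPa.
q_ult = c·N_c + q·N_q
     = 74 × 5.14 + 48.87 × 1
     = 380.36 + 48.87 = 429.23 kPa.

q_ult ≈ 430 kPa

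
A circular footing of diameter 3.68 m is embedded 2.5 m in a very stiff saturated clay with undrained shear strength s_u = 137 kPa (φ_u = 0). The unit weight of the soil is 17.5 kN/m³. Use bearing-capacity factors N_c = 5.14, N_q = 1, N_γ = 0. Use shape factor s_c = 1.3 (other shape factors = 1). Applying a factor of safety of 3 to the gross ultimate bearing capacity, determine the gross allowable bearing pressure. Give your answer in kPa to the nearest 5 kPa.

q_all ≈ 320 kPa

Overburden at base level: q = 17.5 × 2.5 = 43.75 kPa.
Cohesion term c·N_c·s_c = 137 × 5.14 × 1.3 = 915.43 kPa; surcharge term q·N_q = 43.75 × 1 = 43.75 kPa.
q_ult = 915.43 + 43.75 = 959.18 kPa.
q_all = q_ult / FS = 959.18 / 3 = 319.73 kPa.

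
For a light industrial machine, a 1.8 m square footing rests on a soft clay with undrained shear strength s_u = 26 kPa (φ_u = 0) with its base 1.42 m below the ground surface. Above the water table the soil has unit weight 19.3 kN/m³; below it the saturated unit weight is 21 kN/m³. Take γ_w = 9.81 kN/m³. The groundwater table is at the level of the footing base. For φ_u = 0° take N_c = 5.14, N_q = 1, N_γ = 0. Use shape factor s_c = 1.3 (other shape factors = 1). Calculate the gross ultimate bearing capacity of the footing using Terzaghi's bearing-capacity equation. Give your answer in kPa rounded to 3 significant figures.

q_ult ≈ 201 kPa

Overburden at base level: q = 19.3 × 1.42 = 27.406 kPa.
Cohesion term c·N_c·s_c = 26 × 5.14 × 1.3 = 173.73 kPa; surcharge term q·N_q = 27.406 × 1 = 27.406 kPa.
q_ult = 173.73 + 27.406 = 201.14 kPa.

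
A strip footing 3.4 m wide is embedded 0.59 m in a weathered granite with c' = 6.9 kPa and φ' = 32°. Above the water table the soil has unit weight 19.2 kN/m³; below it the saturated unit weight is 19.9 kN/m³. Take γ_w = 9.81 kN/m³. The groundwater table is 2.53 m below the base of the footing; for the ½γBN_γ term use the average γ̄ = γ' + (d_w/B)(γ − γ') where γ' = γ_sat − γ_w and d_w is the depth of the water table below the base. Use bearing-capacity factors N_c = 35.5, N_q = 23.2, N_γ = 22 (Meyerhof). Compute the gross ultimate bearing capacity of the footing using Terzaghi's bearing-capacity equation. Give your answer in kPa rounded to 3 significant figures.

Overburden at base level: q = 19.2 × 0.59 = 11.328 kPa.
The water table is 2.53 m below the base (< B = 3.4 m), so the ½γBN_γ term uses γ̄ = γ' + (d_w/B)(γ − γ') = 10.09 + (2.53/3.4)(19.2 − 10.09) = 16.869 kN/m³.
Cohesion term c·N_c = 6.9 × 35.5 = 244.95 kPa; surcharge term q·N_q = 11.328 × 23.2 = 262.81 kPa; self-weight term 0.5·γ·B·N_γ = 0.5 × 16.869 × 3.4 × 22 = 630.9 kPa.
q_ult = 244.95 + 262.81 + 630.9 = 1138.7 kPa.

q_ult ≈ 1140 kPa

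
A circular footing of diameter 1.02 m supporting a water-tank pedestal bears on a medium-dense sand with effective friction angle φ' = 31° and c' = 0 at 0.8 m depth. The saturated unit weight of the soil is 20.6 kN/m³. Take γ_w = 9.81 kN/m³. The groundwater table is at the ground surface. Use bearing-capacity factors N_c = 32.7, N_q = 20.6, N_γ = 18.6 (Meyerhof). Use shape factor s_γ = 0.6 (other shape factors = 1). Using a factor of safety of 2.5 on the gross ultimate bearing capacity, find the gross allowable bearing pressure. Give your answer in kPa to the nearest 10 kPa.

With the water table at the surface the whole profile is submerged: γ' = 20.6 − 9.81 = 10.79 kN/m³, so q = γ'·D_f = 8.632 kPa; the same γ' applies in the ½γBN_γ term.
q_ult = q·N_q + 0.5·γ·B·N_γ·s_γ
     = 8.632 × 20.6 + 0.5 × 10.79 × 1.02 × 18.6 × 0.6
     = 177.82 + 61.412 = 239.23 kPa.
q_all = 239.23 / 2.5 = 95.693 kPa.

q_all ≈ 100 kPa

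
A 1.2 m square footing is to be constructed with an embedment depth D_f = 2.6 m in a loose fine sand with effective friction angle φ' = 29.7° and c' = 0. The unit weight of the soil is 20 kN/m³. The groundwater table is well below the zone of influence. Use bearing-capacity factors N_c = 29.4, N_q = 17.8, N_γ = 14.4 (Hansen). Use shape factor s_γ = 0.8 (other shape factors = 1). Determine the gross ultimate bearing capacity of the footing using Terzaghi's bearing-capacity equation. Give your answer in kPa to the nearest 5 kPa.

Overburden at base level: q = 20 × 2.6 = 52 kPa.
Surcharge term q·N_q = 52 × 17.8 = 925.6 kPa; self-weight term 0.5·γ·B·N_γ·s_γ = 0.5 × 20 × 1.2 × 14.4 × 0.8 = 138.24 kPa.
q_ult = 925.6 + 138.24 = 1063.8 kPa.

q_ult ≈ 1065 kPa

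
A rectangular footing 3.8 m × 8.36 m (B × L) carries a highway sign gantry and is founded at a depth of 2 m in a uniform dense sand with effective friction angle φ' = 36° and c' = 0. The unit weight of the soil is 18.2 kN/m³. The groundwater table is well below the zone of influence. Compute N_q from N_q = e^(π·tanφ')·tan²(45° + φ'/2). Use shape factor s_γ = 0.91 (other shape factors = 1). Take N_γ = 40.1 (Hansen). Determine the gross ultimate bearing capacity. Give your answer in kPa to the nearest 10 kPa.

tan36° = 0.7265, so N_q = e^(π×0.7265)·tan²(63°) = 9.801 × 3.852 = 37.75.
q = γ·D_f = 18.2 × 2 = 36.4 kPa.
q·N_q = 36.4 × 37.752 = 1374.2 kPa
0.5·γ·B·N_γ·s_γ = 0.5 × 18.2 × 3.8 × 40.1 × 0.91 = 1261.9 kPa
q_ult = 1374.2 + 1261.9 = 2636 kPa.

q_ult ≈ 2640 kPa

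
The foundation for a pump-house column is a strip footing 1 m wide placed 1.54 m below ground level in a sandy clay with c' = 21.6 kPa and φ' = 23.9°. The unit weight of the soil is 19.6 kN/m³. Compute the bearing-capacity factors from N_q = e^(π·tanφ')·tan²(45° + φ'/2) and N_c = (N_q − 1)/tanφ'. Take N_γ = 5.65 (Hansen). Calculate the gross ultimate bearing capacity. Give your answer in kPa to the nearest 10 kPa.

tan23.9° = 0.4431, so N_q = e^(π×0.4431)·tan²(56.95°) = 4.024 × 2.362 = 9.5.
N_c = (9.5 − 1)/tan23.9° = 19.19.
q = γ·D_f = 19.6 × 1.54 = 30.184 kPa.
c·N_c = 21.6 × 19.191 = 414.52 kPa
q·N_q = 30.184 × 9.5042 = 286.87 kPa
0.5·γ·B·N_γ = 0.5 × 19.6 × 1 × 5.65 = 55.37 kPa
q_ult = 414.52 + 286.87 + 55.37 = 756.77 kPa.

q_ult ≈ 760 kPa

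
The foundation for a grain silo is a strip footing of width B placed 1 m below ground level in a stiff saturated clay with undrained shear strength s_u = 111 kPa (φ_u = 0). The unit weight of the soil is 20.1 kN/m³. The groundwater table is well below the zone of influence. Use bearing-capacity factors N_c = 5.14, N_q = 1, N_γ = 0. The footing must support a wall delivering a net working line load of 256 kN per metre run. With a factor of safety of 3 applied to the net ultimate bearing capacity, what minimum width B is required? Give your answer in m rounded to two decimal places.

q = γ·D_f = 20.1 × 1 = 20.1 kPa.
c·N_c = 111 × 5.14 = 570.54 kPa
q·N_q = 20.1 × 1 = 20.1 kPa
q_ult = 570.54 + 20.1 = 590.64 kPa.
For φ = 0 the ½γBN_γ term vanishes, so q_ult is independent of B. q_net = 590.64 − 20.1 = 570.54 kPa; q_all(net) = 570.54/3 = 190.18 kPa.
Required width B = w / q_all(net) = 256 / 190.18 = 1.346 m.

B = 1.35 m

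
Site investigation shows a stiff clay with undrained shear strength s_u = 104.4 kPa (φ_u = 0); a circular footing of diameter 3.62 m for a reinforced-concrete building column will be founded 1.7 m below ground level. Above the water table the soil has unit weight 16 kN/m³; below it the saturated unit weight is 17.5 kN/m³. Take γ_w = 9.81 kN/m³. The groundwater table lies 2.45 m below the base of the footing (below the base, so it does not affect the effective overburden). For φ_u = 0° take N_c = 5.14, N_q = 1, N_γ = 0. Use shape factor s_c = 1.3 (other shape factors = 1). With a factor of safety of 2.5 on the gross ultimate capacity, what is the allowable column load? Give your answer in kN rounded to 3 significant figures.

q = γ·D_f = 16 × 1.7 = 27.2 kPa.
c·N_c·s_c = 104.4 × 5.14 × 1.3 = 697.6 kPa
q·N_q = 27.2 × 1 = 27.2 kPa
q_ult = 697.6 + 27.2 = 724.8 kPa.
Gross allowable pressure q_all = 724.8 / 2.5 = 289.92 kPa.
Footing area = 10.2922 m², so allowable column load = 289.92 × 10.2922 = 2983.9 kN.

P_all ≈ 2980 kN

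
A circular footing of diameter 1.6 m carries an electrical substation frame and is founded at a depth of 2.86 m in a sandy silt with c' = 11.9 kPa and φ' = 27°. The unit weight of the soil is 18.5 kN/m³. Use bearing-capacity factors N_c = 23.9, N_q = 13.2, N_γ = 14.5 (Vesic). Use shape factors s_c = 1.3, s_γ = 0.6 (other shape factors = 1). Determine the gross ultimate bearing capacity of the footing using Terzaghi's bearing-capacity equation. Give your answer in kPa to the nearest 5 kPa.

q_ult ≈ 1195 kPa

q = γ·D_f = 18.5 × 2.86 = 52.91 kPa.
c·N_c·s_c = 11.9 × 23.9 × 1.3 = 369.73 kPa
q·N_q = 52.91 × 13.2 = 698.41 kPa
0.5·γ·B·N_γ·s_γ = 0.5 × 18.5 × 1.6 × 14.5 × 0.6 = 128.76 kPa
q_ult = 369.73 + 698.41 + 128.76 = 1196.9 kPa.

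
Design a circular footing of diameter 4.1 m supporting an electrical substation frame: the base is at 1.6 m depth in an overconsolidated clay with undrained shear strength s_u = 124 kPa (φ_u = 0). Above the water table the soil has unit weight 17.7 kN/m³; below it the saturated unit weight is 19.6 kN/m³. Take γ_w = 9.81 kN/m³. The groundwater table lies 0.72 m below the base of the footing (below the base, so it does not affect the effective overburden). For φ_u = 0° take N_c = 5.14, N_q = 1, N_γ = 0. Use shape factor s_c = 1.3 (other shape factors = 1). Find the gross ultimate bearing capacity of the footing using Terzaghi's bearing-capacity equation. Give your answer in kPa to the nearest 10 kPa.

q = γ·D_f = 17.7 × 1.6 = 28.32 kPa.
c·N_c·s_c = 124 × 5.14 × 1.3 = 828.57 kPa
q·N_q = 28.32 × 1 = 28.32 kPa
q_ult = 828.57 + 28.32 = 856.89 kPa.

q_ult ≈ 860 kPa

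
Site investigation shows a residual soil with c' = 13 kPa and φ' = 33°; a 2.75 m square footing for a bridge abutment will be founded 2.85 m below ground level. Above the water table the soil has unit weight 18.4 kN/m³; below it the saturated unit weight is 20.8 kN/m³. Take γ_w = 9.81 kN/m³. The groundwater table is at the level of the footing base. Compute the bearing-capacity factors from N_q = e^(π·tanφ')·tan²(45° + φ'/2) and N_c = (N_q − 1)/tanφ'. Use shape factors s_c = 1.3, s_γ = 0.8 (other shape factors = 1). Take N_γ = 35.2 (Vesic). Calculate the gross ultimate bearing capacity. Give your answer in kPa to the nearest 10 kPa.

q_ult ≈ 2450 kPa

tan33° = 0.6494, so N_q = e^(π×0.6494)·tan²(61.5°) = 7.692 × 3.392 = 26.09.
N_c = (26.09 − 1)/tan33° = 38.64.
Overburden at base level: q = 18.4 × 2.85 = 52.44 kPa.
Below the base the soil is submerged, so the ½γBN_γ term uses γ' = 20.8 − 9.81 = 10.99 kN/m³.
Cohesion term c·N_c·s_c = 13 × 38.638 × 1.3 = 652.99 kPa; surcharge term q·N_q = 52.44 × 26.092 = 1368.3 kPa; self-weight term 0.5·γ·B·N_γ·s_γ = 0.5 × 10.99 × 2.75 × 35.2 × 0.8 = 425.53 kPa.
q_ult = 652.99 + 1368.3 + 425.53 = 2446.8 kPa.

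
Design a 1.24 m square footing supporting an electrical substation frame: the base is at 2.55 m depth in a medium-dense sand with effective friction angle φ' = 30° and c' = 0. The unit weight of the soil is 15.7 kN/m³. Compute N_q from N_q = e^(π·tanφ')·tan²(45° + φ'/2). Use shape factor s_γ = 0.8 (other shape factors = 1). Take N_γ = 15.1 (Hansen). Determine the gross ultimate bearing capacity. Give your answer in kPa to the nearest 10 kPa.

tan30° = 0.5774, so N_q = e^(π×0.5774)·tan²(60°) = 6.134 × 3.0 = 18.4.
Overburden at base level: q = 15.7 × 2.55 = 40.035 kPa.
Surcharge term q·N_q = 40.035 × 18.401 = 736.69 kPa; self-weight term 0.5·γ·B·N_γ·s_γ = 0.5 × 15.7 × 1.24 × 15.1 × 0.8 = 117.59 kPa.
q_ult = 736.69 + 117.59 = 854.28 kPa.

q_ult ≈ 850 kPa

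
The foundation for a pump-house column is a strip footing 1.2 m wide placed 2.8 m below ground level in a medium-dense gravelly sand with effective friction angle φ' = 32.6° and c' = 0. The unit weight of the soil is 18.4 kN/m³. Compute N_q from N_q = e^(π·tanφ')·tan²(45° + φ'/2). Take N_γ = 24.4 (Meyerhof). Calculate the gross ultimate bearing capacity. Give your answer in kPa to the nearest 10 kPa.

tan32.6° = 0.6395, so N_q = e^(π×0.6395)·tan²(61.3°) = 7.457 × 3.336 = 24.88.
Overburden at base level: q = 18.4 × 2.8 = 51.52 kPa.
Surcharge term q·N_q = 51.52 × 24.878 = 1281.7 kPa; self-weight term 0.5·γ·B·N_γ = 0.5 × 18.4 × 1.2 × 24.4 = 269.38 kPa.
q_ult = 1281.7 + 269.38 = 1551.1 kPa.

q_ult ≈ 1550 kPa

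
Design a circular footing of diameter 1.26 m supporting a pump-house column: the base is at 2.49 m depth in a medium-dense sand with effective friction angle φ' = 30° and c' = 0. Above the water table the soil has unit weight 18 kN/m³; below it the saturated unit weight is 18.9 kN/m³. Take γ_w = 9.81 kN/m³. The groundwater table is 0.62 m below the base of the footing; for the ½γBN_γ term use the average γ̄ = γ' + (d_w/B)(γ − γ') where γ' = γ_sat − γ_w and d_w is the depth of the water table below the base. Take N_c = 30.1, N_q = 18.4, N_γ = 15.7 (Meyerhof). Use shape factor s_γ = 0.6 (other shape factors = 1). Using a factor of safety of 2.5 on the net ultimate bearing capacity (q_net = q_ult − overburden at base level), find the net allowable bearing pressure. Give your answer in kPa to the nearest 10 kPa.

q_all(net) ≈ 340 kPa

q = γ·D_f = 18 × 2.49 = 44.82 kPa.
γ' = 9.09 kN/m³; averaging over the depth B below the base, γ̄ = γ' + (d_w/B)(γ − γ') = 13.474 kN/m³.
q·N_q = 44.82 × 18.4 = 824.69 kPa
0.5·γ·B·N_γ·s_γ = 0.5 × 13.474 × 1.26 × 15.7 × 0.6 = 79.964 kPa
q_ult = 824.69 + 79.964 = 904.65 kPa.
q_net = 904.65 − 44.82 = 859.83 kPa.
q_all(net) = 859.83 / 2.5 = 343.93 kPa.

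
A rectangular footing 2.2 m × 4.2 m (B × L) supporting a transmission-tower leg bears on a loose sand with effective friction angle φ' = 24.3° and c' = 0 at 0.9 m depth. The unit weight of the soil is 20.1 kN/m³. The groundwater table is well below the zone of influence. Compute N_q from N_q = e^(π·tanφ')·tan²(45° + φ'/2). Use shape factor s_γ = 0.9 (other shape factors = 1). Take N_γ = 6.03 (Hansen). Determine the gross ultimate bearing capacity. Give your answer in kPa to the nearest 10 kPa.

q_ult ≈ 300 kPa

tan24.3° = 0.4515, so N_q = e^(π×0.4515)·tan²(57.15°) = 4.131 × 2.399 = 9.91.
Overburden at base level: q = 20.1 × 0.9 = 18.09 kPa.
Surcharge term q·N_q = 18.09 × 9.9081 = 179.24 kPa; self-weight term 0.5·γ·B·N_γ·s_γ = 0.5 × 20.1 × 2.2 × 6.03 × 0.9 = 119.99 kPa.
q_ult = 179.24 + 119.99 = 299.23 kPa.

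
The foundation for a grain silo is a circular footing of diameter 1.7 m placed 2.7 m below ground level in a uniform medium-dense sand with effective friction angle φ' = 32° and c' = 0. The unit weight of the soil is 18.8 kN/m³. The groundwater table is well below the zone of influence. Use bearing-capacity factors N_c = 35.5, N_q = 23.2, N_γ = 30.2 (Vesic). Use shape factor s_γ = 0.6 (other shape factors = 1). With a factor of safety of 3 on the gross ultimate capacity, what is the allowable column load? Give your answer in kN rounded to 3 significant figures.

P_all ≈ 1110 kN

Overburden at base level: q = 18.8 × 2.7 = 50.76 kPa.
Surcharge term q·N_q = 50.76 × 23.2 = 1177.6 kPa; self-weight term 0.5·γ·B·N_γ·s_γ = 0.5 × 18.8 × 1.7 × 30.2 × 0.6 = 289.56 kPa.
q_ult = 1177.6 + 289.56 = 1467.2 kPa.
Gross allowable pressure q_all = 1467.2 / 3 = 489.06 kPa.
Footing area = 2.2698 m², so allowable column load = 489.06 × 2.2698 = 1110.1 kN.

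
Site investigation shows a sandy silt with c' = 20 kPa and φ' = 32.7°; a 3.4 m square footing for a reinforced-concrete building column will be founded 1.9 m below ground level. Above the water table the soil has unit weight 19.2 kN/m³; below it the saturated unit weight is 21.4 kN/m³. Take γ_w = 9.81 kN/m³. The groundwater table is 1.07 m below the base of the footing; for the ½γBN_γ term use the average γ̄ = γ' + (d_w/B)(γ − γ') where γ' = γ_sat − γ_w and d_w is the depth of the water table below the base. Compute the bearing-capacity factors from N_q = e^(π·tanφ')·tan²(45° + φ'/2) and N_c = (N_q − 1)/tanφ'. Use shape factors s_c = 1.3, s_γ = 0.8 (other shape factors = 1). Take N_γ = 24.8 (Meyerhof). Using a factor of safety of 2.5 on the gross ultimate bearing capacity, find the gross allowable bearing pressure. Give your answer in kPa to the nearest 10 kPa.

N_q = e^(π·tan32.7°)·tan²(61.35°) = 25.18; N_c = (N_q − 1)/tanφ' = 37.66.
Effective surcharge at the founding depth q = γ·D_f = 19.2 × 1.9 = 36.48 kPa.
With d_w = 1.07 m < B, γ̄ = 11.59 + (1.07/3.4) × (19.2 − 11.59) = 13.985 kN/m³.
q_ult = c·N_c·s_c + q·N_q + 0.5·γ·B·N_γ·s_γ
     = 20 × 37.657 × 1.3 + 36.48 × 25.175 + 0.5 × 13.985 × 3.4 × 24.8 × 0.8
     = 979.07 + 918.39 + 471.68 = 2369.1 kPa.
q_all = 2369.1 / 2.5 = 947.66 kPa.

q_all ≈ 950 kPa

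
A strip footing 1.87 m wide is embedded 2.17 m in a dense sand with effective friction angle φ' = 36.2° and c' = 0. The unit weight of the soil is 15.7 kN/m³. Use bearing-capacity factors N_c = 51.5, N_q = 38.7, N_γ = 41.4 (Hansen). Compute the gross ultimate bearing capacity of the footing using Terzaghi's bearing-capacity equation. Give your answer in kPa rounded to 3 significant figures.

q_ult ≈ 1930 kPa

Overburden at base level: q = 15.7 × 2.17 = 34.069 kPa.
Surcharge term q·N_q = 34.069 × 38.7 = 1318.5 kPa; self-weight term 0.5·γ·B·N_γ = 0.5 × 15.7 × 1.87 × 41.4 = 607.73 kPa.
q_ult = 1318.5 + 607.73 = 1926.2 kPa.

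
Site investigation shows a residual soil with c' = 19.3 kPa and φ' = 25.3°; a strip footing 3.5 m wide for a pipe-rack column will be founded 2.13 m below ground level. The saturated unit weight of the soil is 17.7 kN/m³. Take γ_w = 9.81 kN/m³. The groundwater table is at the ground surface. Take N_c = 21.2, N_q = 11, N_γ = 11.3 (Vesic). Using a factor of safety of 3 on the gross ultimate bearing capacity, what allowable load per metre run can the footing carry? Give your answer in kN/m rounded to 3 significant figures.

≈ 875 kN/m

Water table at ground surface, so effective unit weight γ' = 17.7 − 9.81 = 7.89 kN/m³ is used throughout; overburden q = 7.89 × 2.13 = 16.806 kPa; the same γ' applies in the ½γBN_γ term.
Cohesion term c·N_c = 19.3 × 21.2 = 409.16 kPa; surcharge term q·N_q = 16.806 × 11 = 184.86 kPa; self-weight term 0.5·γ·B·N_γ = 0.5 × 7.89 × 3.5 × 11.3 = 156.02 kPa.
q_ult = 409.16 + 184.86 + 156.02 = 750.05 kPa.
Gross allowable pressure q_all = 750.05 / 3 = 250.02 kPa.
Allowable wall load = q_all × B = 250.02 × 3.5 = 875.06 kN per metre run.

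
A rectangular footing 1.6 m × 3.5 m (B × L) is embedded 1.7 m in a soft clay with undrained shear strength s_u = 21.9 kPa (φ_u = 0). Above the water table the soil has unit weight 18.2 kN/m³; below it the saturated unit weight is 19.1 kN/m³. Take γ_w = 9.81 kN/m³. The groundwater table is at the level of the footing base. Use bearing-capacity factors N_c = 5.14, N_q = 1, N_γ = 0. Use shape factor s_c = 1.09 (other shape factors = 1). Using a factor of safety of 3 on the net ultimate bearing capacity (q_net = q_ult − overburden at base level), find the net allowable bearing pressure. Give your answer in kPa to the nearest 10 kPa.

q_all(net) ≈ 40 kPa

Overburden at base level: q = 18.2 × 1.7 = 30.94 kPa.
Cohesion term c·N_c·s_c = 21.9 × 5.14 × 1.09 = 122.7 kPa; surcharge term q·N_q = 30.94 × 1 = 30.94 kPa.
q_ult = 122.7 + 30.94 = 153.64 kPa.
q_net = 153.64 − 30.94 = 122.7 kPa.
q_all(net) = 122.7 / 3 = 40.899 kPa.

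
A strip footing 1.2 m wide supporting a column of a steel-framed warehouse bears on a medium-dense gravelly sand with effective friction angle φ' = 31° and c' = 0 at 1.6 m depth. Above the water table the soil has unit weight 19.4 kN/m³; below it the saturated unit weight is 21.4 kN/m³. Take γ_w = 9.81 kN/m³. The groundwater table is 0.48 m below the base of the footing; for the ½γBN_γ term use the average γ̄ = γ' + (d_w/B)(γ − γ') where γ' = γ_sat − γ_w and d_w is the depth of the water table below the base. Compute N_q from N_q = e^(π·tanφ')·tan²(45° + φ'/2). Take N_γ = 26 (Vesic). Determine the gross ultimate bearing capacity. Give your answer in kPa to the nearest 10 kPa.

tan31° = 0.6009, so N_q = e^(π×0.6009)·tan²(60.5°) = 6.604 × 3.124 = 20.63.
Overburden at base level: q = 19.4 × 1.6 = 31.04 kPa.
The water table is 0.48 m below the base (< B = 1.2 m), so the ½γBN_γ term uses γ̄ = γ' + (d_w/B)(γ − γ') = 11.59 + (0.48/1.2)(19.4 − 11.59) = 14.714 kN/m³.
Surcharge term q·N_q = 31.04 × 20.631 = 640.38 kPa; self-weight term 0.5·γ·B·N_γ = 0.5 × 14.714 × 1.2 × 26 = 229.54 kPa.
q_ult = 640.38 + 229.54 = 869.92 kPa.

q_ult ≈ 870 kPa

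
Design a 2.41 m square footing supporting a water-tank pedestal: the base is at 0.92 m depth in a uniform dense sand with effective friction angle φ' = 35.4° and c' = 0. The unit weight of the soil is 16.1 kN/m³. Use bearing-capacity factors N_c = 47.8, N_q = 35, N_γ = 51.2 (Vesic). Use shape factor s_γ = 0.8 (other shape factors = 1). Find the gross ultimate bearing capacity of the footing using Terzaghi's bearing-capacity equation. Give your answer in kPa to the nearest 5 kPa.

q_ult ≈ 1315 kPa

Effective surcharge at the founding depth q = γ·D_f = 16.1 × 0.92 = 14.812 kPa.
q_ult = q·N_q + 0.5·γ·B·N_γ·s_γ
     = 14.812 × 35 + 0.5 × 16.1 × 2.41 × 51.2 × 0.8
     = 518.42 + 794.64 = 1313.1 kPa.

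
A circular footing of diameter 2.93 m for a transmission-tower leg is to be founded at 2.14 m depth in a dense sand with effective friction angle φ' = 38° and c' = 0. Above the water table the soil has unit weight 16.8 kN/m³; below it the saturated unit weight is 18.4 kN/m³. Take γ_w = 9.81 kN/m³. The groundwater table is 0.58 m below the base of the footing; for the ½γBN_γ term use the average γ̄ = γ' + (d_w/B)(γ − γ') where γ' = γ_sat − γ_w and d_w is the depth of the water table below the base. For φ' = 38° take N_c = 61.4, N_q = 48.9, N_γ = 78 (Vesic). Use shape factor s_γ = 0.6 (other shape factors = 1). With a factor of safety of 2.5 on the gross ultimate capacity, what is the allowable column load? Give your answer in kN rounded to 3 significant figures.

Effective surcharge at the founding depth q = γ·D_f = 16.8 × 2.14 = 35.952 kPa.
With d_w = 0.58 m < B, γ̄ = 8.59 + (0.58/2.93) × (16.8 − 8.59) = 10.215 kN/m³.
q_ult = q·N_q + 0.5·γ·B·N_γ·s_γ
     = 35.952 × 48.9 + 0.5 × 10.215 × 2.93 × 78 × 0.6
     = 1758.1 + 700.37 = 2458.4 kPa.
Gross allowable pressure q_all = 2458.4 / 2.5 = 983.37 kPa.
Footing area = 6.7426 m², so allowable column load = 983.37 × 6.7426 = 6630.5 kN.

P_all ≈ 6630 kN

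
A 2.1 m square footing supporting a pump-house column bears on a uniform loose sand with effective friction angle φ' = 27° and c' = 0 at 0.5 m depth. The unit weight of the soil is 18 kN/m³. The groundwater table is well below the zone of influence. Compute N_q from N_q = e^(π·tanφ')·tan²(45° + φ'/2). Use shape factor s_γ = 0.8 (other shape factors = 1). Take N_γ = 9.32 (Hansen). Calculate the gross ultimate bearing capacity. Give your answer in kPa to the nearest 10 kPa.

q_ult ≈ 260 kPa

tan27° = 0.5095, so N_q = e^(π×0.5095)·tan²(58.5°) = 4.957 × 2.663 = 13.2.
Effective surcharge at the founding depth q = γ·D_f = 18 × 0.5 = 9 kPa.
q_ult = q·N_q + 0.5·γ·B·N_γ·s_γ
     = 9 × 13.199 + 0.5 × 18 × 2.1 × 9.32 × 0.8
     = 118.79 + 140.92 = 259.71 kPa.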